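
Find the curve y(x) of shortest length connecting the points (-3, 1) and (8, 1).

Arc-length functional: J[y] = ∫ sqrt(1 + (y')^2) dx.
Lagrangian L = sqrt(1 + (y')^2) has no explicit y dependence, so ∂L/∂y = 0 and the Euler-Lagrange equation gives
    d/dx( y' / sqrt(1 + (y')^2) ) = 0  ⇒  y' / sqrt(1 + (y')^2) = const.
Hence y' is constant, so y(x) is affine.
Fitting the endpoints (-3, 1) and (8, 1):
    slope m = (1 − 1) / (8 − (-3)) = 0,
    intercept c = 1 − m·(-3) = 1.
Extremal: y(x) = 1.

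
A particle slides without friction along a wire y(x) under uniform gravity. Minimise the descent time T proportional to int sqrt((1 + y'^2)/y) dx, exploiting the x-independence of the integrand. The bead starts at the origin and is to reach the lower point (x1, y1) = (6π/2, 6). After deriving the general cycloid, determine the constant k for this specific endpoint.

The Lagrangian L = sqrt((1 + y'^2) / y) has no explicit x dependence, so the Beltrami identity applies:
    L − y' ∂L/∂y' = C.
Compute ∂L/∂y' = y' / sqrt(y (1 + y'^2)).
Substitute:
    sqrt((1 + y'^2)/y) − y'·y' / sqrt(y (1 + y'^2))
    = (1 + y'^2) / sqrt(y (1 + y'^2)) − y'^2 / sqrt(y (1 + y'^2))
    = 1 / sqrt(y (1 + y'^2)) = C.
Squaring and rearranging gives the first integral
    y (1 + y'^2) = 1/C^2 =: k   (constant).
Solving this first-order ODE by the substitution
    y = (k/2)(1 − cos θ)
yields the cycloid parameterisation
    x(θ) = (k/2)(θ − sin θ),   y(θ) = (k/2)(1 − cos θ).
The constant k is fixed by the endpoint condition.
Now fit the given lower endpoint (x1, y1) = (6π/2, 6). At the bottom of the first arch (θ = π), the parametric equations give
    y(π) = (k/2)(1 − cos π) = k,
    x(π) = (k/2)(π − sin π) = kπ/2.
Matching y(π) = 6 gives k = 6, consistent with x(π) = 6π/2. Therefore the specific cycloid is
    x(θ) = (6/2)(θ − sin θ),   y(θ) = (6/2)(1 − cos θ).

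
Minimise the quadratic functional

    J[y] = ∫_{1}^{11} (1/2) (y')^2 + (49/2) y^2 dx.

The Lagrangian is L = (1/2) (y')^2 + (49/2) y^2.
Compute ∂L/∂y = 49y, ∂L/∂y' = y'.
The Euler-Lagrange equation d/dx(∂L/∂y') − ∂L/∂y = 0 reduces to
    y'' − 49 y = 0.
Its general solution is
    y(x) = A e^(7x) + B e^(−7x),
with A, B fixed by the endpoint conditions.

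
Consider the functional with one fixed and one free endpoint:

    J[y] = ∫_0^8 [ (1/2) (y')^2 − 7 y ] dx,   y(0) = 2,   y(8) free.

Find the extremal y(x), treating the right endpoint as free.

The Lagrangian L = (1/2) (y')^2 − 7 y gives
    ∂L/∂y = −7,   ∂L/∂y' = y'.
Euler-Lagrange: d/dx(y') − (−7) = 0, i.e. y'' + 7 = 0, so
    y(x) = −(7/2) x^2 + C1 x + C2.
Fixed left endpoint y(0) = 2 ⇒ C2 = 2.
The right endpoint x = 8 is free, so the natural (transversality) condition is ∂L/∂y' |_{x=8} = 0, i.e. y'(8) = 0.
Compute y'(x) = −7 x + C1, so y'(8) = −56 + C1 = 0 ⇒ C1 = 56.
Therefore the extremal is
    y(x) = −(7/2) x^2 + 56 x + 2.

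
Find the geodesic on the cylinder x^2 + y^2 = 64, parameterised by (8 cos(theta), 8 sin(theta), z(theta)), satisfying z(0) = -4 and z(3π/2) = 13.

Parameterise the cylinder of radius R = 8 as
    r(θ) = (8 cos θ, 8 sin θ, z(θ)).
The arc-length element is
    ds = sqrt(64 + (dz/dθ)^2) dθ,
so the Lagrangian is L = sqrt(64 + z'^2).
L depends on z' only, not on z or θ, so ∂L/∂z = 0 and
    ∂L/∂z' = z' / sqrt(64 + z'^2).
The Euler-Lagrange equation gives
    d/dθ( z' / sqrt(64 + z'^2) ) = 0,
so z' is constant. Integrating once:
    z(θ) = a θ + b,
a helix on the cylinder (a straight line when the cylinder is unrolled). The constants a, b are determined by the endpoint conditions.
With endpoint conditions z(0) = -4 and z(3π/2) = 13: from z(0) = b we get b = -4, and a·3π/2 + -4 = 13 gives a = 34/(3π), so
    z(θ) = (34/(3π)) θ − 4.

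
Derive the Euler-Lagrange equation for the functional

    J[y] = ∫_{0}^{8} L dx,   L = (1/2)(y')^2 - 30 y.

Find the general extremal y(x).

The Lagrangian is L = (1/2)(y')^2 - 30 y.
∂L/∂y = -30.
∂L/∂y' = y'.
The Euler-Lagrange equation d/dx(∂L/∂y') − ∂L/∂y = 0 becomes:
    y'' + 30 = 0
General solution: y(x) = -15 x^2 + A x + B, where A and B are arbitrary constants fixed by the endpoint conditions.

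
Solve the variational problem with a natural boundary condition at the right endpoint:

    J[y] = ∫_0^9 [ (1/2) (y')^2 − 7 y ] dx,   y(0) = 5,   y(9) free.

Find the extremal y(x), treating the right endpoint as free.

The Lagrangian L = (1/2) (y')^2 − 7 y gives
    ∂L/∂y = −7,   ∂L/∂y' = y'.
Euler-Lagrange: d/dx(y') − (−7) = 0, i.e. y'' + 7 = 0, so
    y(x) = −(7/2) x^2 + C1 x + C2.
Fixed left endpoint y(0) = 5 ⇒ C2 = 5.
The right endpoint x = 9 is free, so the natural (transversality) condition is ∂L/∂y' |_{x=9} = 0, i.e. y'(9) = 0.
Compute y'(x) = −7 x + C1, so y'(9) = −63 + C1 = 0 ⇒ C1 = 63.
Therefore the extremal is
    y(x) = −(7/2) x^2 + 63 x + 5.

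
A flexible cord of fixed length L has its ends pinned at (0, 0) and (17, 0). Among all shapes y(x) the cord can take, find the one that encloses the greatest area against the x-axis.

Set up the augmented Lagrangian using a multiplier λ for the length constraint:
    F(y, y') = y − λ sqrt(1 + y'^2).
F has no explicit x dependence, so the Beltrami identity yields a first integral
    F − y' ∂F/∂y' = C.
Compute ∂F/∂y' = −λ y' / sqrt(1 + y'^2). Then
    y − λ sqrt(1 + y'^2) + λ y'^2 / sqrt(1 + y'^2) = C
    ⇒  y − λ / sqrt(1 + y'^2) = C.
Solving for y' and integrating gives
    (x − a)^2 + (y − b)^2 = λ^2,
a circular arc of radius λ. The constants a, b are determined by the endpoint conditions y(0) = y(17) = 0, and λ is fixed implicitly by the length constraint
    ∫_{0}^{17} sqrt(1 + y'^2) dx = L.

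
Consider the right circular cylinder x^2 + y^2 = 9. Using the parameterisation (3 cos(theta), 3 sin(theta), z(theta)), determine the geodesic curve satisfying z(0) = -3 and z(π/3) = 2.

Parameterise the cylinder of radius R = 3 as
    r(θ) = (3 cos θ, 3 sin θ, z(θ)).
The arc-length element is
    ds = sqrt(9 + (dz/dθ)^2) dθ,
so the Lagrangian is L = sqrt(9 + z'^2).
L depends on z' only, not on z or θ, so ∂L/∂z = 0 and
    ∂L/∂z' = z' / sqrt(9 + z'^2).
The Euler-Lagrange equation gives
    d/dθ( z' / sqrt(9 + z'^2) ) = 0,
so z' is constant. Integrating once:
    z(θ) = a θ + b,
a helix on the cylinder (a straight line when the cylinder is unrolled). The constants a, b are determined by the endpoint conditions.
With endpoint conditions z(0) = -3 and z(π/3) = 2: from z(0) = b we get b = -3, and a·π/3 + -3 = 2 gives a = 15/π, so
    z(θ) = (15/π) θ − 3.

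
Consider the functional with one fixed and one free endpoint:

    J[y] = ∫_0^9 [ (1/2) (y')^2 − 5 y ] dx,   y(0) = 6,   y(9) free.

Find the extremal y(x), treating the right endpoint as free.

The Lagrangian L = (1/2) (y')^2 − 5 y gives
    ∂L/∂y = −5,   ∂L/∂y' = y'.
Euler-Lagrange: d/dx(y') − (−5) = 0, i.e. y'' + 5 = 0, so
    y(x) = −(5/2) x^2 + C1 x + C2.
Fixed left endpoint y(0) = 6 ⇒ C2 = 6.
The right endpoint x = 9 is free, so the natural (transversality) condition is ∂L/∂y' |_{x=9} = 0, i.e. y'(9) = 0.
Compute y'(x) = −5 x + C1, so y'(9) = −45 + C1 = 0 ⇒ C1 = 45.
Therefore the extremal is
    y(x) = −(5/2) x^2 + 45 x + 6.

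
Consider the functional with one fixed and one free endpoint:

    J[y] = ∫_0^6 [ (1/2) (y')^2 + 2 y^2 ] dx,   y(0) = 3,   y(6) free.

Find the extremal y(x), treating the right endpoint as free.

The Lagrangian L = (1/2) (y')^2 + 2 y^2 gives
    ∂L/∂y = 4 y,   ∂L/∂y' = y'.
Euler-Lagrange: y'' − 4 y = 0.
With k = 2, the general solution is
    y(x) = A cosh(2 x) + B sinh(2 x).
Fixed left endpoint y(0) = 3 ⇒ A = 3.
The right endpoint x = 6 is free, so the natural (transversality) condition is ∂L/∂y' |_{x=6} = 0, i.e. y'(6) = 0.
Compute y'(x) = A k sinh(k x) + B k cosh(k x), so
    y'(6) = A k sinh(k·6) + B k cosh(k·6) = 0
    ⇒ B = −A tanh(k·6) = − 3 tanh(2·6).
Therefore the extremal is
    y(x) = 3 cosh(2 x) − 3 tanh(2·6) sinh(2 x).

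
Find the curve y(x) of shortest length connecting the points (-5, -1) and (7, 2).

Arc-length functional: J[y] = ∫ sqrt(1 + (y')^2) dx.
Lagrangian L = sqrt(1 + (y')^2) has no explicit y dependence, so ∂L/∂y = 0 and the Euler-Lagrange equation gives
    d/dx( y' / sqrt(1 + (y')^2) ) = 0  ⇒  y' / sqrt(1 + (y')^2) = const.
Hence y' is constant, so y(x) is affine.
Fitting the endpoints (-5, -1) and (7, 2):
    slope m = (2 − (-1)) / (7 − (-5)) = 1/4,
    intercept c = (-1) − m·(-5) = 1/4.
Extremal: y(x) = (1/4) x + 1/4.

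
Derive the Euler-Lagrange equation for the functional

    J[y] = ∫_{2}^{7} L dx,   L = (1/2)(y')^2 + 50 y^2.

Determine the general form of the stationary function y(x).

The Lagrangian is L = (1/2)(y')^2 + 50 y^2.
∂L/∂y = 100y.
∂L/∂y' = y'.
The Euler-Lagrange equation d/dx(∂L/∂y') − ∂L/∂y = 0 becomes:
    y'' - 100 y = 0
General solution: y(x) = A e^(10x) + B e^(-10x), where A and B are arbitrary constants fixed by the endpoint conditions.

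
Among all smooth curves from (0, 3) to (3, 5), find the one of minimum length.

Arc-length functional: J[y] = ∫ sqrt(1 + (y')^2) dx.
Lagrangian L = sqrt(1 + (y')^2) has no explicit y dependence, so ∂L/∂y = 0 and the Euler-Lagrange equation gives
    d/dx( y' / sqrt(1 + (y')^2) ) = 0  ⇒  y' / sqrt(1 + (y')^2) = const.
Hence y' is constant, so y(x) is affine.
Fitting the endpoints (0, 3) and (3, 5):
    slope m = (5 − 3) / (3 − 0) = 2/3,
    intercept c = 3 − m·0 = 3.
Extremal: y(x) = (2/3) x + 3.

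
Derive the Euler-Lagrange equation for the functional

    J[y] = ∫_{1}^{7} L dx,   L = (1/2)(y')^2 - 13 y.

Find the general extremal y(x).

The Lagrangian is L = (1/2)(y')^2 - 13 y.
∂L/∂y = -13.
∂L/∂y' = y'.
The Euler-Lagrange equation d/dx(∂L/∂y') − ∂L/∂y = 0 becomes:
    y'' + 13 = 0
General solution: y(x) = -(13/2) x^2 + A x + B, where A and B are arbitrary constants fixed by the endpoint conditions.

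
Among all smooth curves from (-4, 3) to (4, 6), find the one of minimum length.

Arc-length functional: J[y] = ∫ sqrt(1 + (y')^2) dx.
Lagrangian L = sqrt(1 + (y')^2) has no explicit y dependence, so ∂L/∂y = 0 and the Euler-Lagrange equation gives
    d/dx( y' / sqrt(1 + (y')^2) ) = 0  ⇒  y' / sqrt(1 + (y')^2) = const.
Hence y' is constant, so y(x) is affine.
Fitting the endpoints (-4, 3) and (4, 6):
    slope m = (6 − 3) / (4 − (-4)) = 3/8,
    intercept c = 3 − m·(-4) = 9/2.
Extremal: y(x) = (3/8) x + 9/2.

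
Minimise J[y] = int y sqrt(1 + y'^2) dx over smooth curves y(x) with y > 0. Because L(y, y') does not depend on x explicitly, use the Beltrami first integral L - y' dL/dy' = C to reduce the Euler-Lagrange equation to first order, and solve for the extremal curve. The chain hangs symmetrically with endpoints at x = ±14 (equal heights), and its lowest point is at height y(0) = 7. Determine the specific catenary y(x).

The Lagrangian L(y, y') = y sqrt(1 + y'^2) has no explicit x dependence, so the Beltrami identity applies:
    L − y' ∂L/∂y' = C.
Compute ∂L/∂y' = y · y' / sqrt(1 + y'^2). Then
    L − y' ∂L/∂y'
    = y sqrt(1 + y'^2) − y · y'^2 / sqrt(1 + y'^2)
    = y (1 + y'^2 − y'^2) / sqrt(1 + y'^2)
    = y / sqrt(1 + y'^2) = C.
Squaring gives y^2 = C^2 (1 + y'^2), i.e.
    y'^2 = y^2 / C^2 − 1.
Separating variables,
    dy / sqrt(y^2 − C^2) = dx / C,
and integrating gives arccosh(y / C) = (x − a)/C, so
    y(x) = C cosh((x − a)/C),
the catenary. The constants C and a are fixed by the two endpoint conditions (and, for the hanging-chain problem, the length constraint selects C).
Now fit the given data. The endpoints x = ±14 are symmetric at equal height, so the catenary is even about its minimum: a = 0 and y(x) = C cosh(x/C). The lowest point is y(0) = C cosh(0) = C, and we are told y(0) = 7, so C = 7. Therefore
    y(x) = 7 cosh(x/7),
and at the endpoints
    y(±14) = 7 cosh(14/7).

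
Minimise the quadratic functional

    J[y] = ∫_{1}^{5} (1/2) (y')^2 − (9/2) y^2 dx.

The Lagrangian is L = (1/2) (y')^2 − (9/2) y^2.
Compute ∂L/∂y = -9y, ∂L/∂y' = y'.
The Euler-Lagrange equation d/dx(∂L/∂y') − ∂L/∂y = 0 reduces to
    y'' + 9 y = 0.
Its general solution is
    y(x) = A sin(3x) + B cos(3x),
with A, B fixed by the endpoint conditions.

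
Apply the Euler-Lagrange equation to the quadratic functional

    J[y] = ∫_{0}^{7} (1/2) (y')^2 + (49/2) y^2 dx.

The Lagrangian is L = (1/2) (y')^2 + (49/2) y^2.
Compute ∂L/∂y = 49y, ∂L/∂y' = y'.
The Euler-Lagrange equation d/dx(∂L/∂y') − ∂L/∂y = 0 reduces to
    y'' − 49 y = 0.
Its general solution is
    y(x) = A e^(7x) + B e^(−7x),
with A, B fixed by the endpoint conditions.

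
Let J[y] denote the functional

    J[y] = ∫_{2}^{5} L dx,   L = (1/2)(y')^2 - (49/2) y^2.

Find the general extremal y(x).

The Lagrangian is L = (1/2)(y')^2 - (49/2) y^2.
∂L/∂y = -49y.
∂L/∂y' = y'.
The Euler-Lagrange equation d/dx(∂L/∂y') − ∂L/∂y = 0 becomes:
    y'' + 49 y = 0
General solution: y(x) = A sin(7x) + B cos(7x), where A and B are arbitrary constants fixed by the endpoint conditions.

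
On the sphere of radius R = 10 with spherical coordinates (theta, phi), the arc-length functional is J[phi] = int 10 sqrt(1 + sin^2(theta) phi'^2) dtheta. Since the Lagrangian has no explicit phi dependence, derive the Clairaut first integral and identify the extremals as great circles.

On the sphere of radius R = 10 with spherical coordinates (θ, φ), the induced metric is
    ds^2 = 100(dθ^2 + sin^2(θ) dφ^2).
Parameterise by θ; the arc-length functional is
    J[φ] = ∫ 10 sqrt(1 + sin^2(θ) (dφ/dθ)^2) dθ,
so L = 10 sqrt(1 + sin^2(θ) φ'^2). Compute
    ∂L/∂φ = 0  (L has no explicit φ dependence),
    ∂L/∂φ' = 10 sin^2(θ) φ' / sqrt(1 + sin^2(θ) φ'^2).
Since ∂L/∂φ = 0, the Euler-Lagrange equation
    d/dθ(∂L/∂φ') − ∂L/∂φ = 0
reduces to d/dθ(∂L/∂φ') = 0, i.e. the momentum conjugate to φ is conserved:
    10 sin^2(θ) φ' / sqrt(1 + sin^2(θ) φ'^2) = C.
The overall factor of 10 is constant, so dividing through gives Clairaut's relation sin^2(θ) φ' / sqrt(1 + sin^2(θ) φ'^2) = C' (with C' = C/10). Solving for φ' and integrating gives the great-circle family
    cot(θ) = A cos(φ − φ_0),
i.e. the intersection of the sphere with a plane through the origin. The two constants A and φ_0 (equivalently C and one phase) are fixed by the two endpoint conditions.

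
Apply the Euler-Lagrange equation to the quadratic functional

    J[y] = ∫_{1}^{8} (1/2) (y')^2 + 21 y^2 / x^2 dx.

The Lagrangian is L = (1/2) (y')^2 + 21 y^2 / x^2.
Compute ∂L/∂y = 42y/x^2, ∂L/∂y' = y'.
The Euler-Lagrange equation d/dx(∂L/∂y') − ∂L/∂y = 0 reduces to
    y'' − 42/x^2 · y = 0  (x > 0).
Its general solution is
    y(x) = A x^7 + B x^(-6),
with A, B fixed by the endpoint conditions.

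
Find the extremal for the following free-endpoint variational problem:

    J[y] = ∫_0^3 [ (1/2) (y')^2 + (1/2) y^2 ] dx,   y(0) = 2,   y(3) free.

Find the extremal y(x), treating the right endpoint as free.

The Lagrangian L = (1/2) (y')^2 + (1/2) y^2 gives
    ∂L/∂y = 1 y,   ∂L/∂y' = y'.
Euler-Lagrange: y'' − y = 0.
With k = 1, the general solution is
    y(x) = A cosh(x) + B sinh(x).
Fixed left endpoint y(0) = 2 ⇒ A = 2.
The right endpoint x = 3 is free, so the natural (transversality) condition is ∂L/∂y' |_{x=3} = 0, i.e. y'(3) = 0.
Compute y'(x) = A k sinh(k x) + B k cosh(k x), so
    y'(3) = A k sinh(k·3) + B k cosh(k·3) = 0
    ⇒ B = −A tanh(k·3) = − 2 tanh(1·3).
Therefore the extremal is
    y(x) = 2 cosh(1 x) − 2 tanh(1·3) sinh(1 x).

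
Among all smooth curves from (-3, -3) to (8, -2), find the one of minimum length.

Arc-length functional: J[y] = ∫ sqrt(1 + (y')^2) dx.
Lagrangian L = sqrt(1 + (y')^2) has no explicit y dependence, so ∂L/∂y = 0 and the Euler-Lagrange equation gives
    d/dx( y' / sqrt(1 + (y')^2) ) = 0  ⇒  y' / sqrt(1 + (y')^2) = const.
Hence y' is constant, so y(x) is affine.
Fitting the endpoints (-3, -3) and (8, -2):
    slope m = ((-2) − (-3)) / (8 − (-3)) = 1/11,
    intercept c = (-3) − m·(-3) = -30/11.
Extremal: y(x) = (1/11) x - 30/11.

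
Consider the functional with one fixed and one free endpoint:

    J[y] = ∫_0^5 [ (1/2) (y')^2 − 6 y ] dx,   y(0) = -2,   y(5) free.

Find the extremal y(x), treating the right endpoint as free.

The Lagrangian L = (1/2) (y')^2 − 6 y gives
    ∂L/∂y = −6,   ∂L/∂y' = y'.
Euler-Lagrange: d/dx(y') − (−6) = 0, i.e. y'' + 6 = 0, so
    y(x) = −(6/2) x^2 + C1 x + C2.
Fixed left endpoint y(0) = -2 ⇒ C2 = -2.
The right endpoint x = 5 is free, so the natural (transversality) condition is ∂L/∂y' |_{x=5} = 0, i.e. y'(5) = 0.
Compute y'(x) = −6 x + C1, so y'(5) = −30 + C1 = 0 ⇒ C1 = 30.
Therefore the extremal is
    y(x) = −3 x^2 + 30 x − 2.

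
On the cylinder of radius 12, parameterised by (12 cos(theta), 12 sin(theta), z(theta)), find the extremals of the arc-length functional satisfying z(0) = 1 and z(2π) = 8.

Parameterise the cylinder of radius R = 12 as
    r(θ) = (12 cos θ, 12 sin θ, z(θ)).
The arc-length element is
    ds = sqrt(144 + (dz/dθ)^2) dθ,
so the Lagrangian is L = sqrt(144 + z'^2).
L depends on z' only, not on z or θ, so ∂L/∂z = 0 and
    ∂L/∂z' = z' / sqrt(144 + z'^2).
The Euler-Lagrange equation gives
    d/dθ( z' / sqrt(144 + z'^2) ) = 0,
so z' is constant. Integrating once:
    z(θ) = a θ + b,
a helix on the cylinder (a straight line when the cylinder is unrolled). The constants a, b are determined by the endpoint conditions.
With endpoint conditions z(0) = 1 and z(2π) = 8: from z(0) = b we get b = 1, and a·2π + 1 = 8 gives a = 7/(2π), so
    z(θ) = (7/(2π)) θ + 1.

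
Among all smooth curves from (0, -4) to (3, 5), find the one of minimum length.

Arc-length functional: J[y] = ∫ sqrt(1 + (y')^2) dx.
Lagrangian L = sqrt(1 + (y')^2) has no explicit y dependence, so ∂L/∂y = 0 and the Euler-Lagrange equation gives
    d/dx( y' / sqrt(1 + (y')^2) ) = 0  ⇒  y' / sqrt(1 + (y')^2) = const.
Hence y' is constant, so y(x) is affine.
Fitting the endpoints (0, -4) and (3, 5):
    slope m = (5 − (-4)) / (3 − 0) = 3,
    intercept c = (-4) − m·0 = -4.
Extremal: y(x) = 3 x - 4.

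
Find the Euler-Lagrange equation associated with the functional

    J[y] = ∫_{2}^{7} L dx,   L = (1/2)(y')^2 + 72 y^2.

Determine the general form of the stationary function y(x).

The Lagrangian is L = (1/2)(y')^2 + 72 y^2.
∂L/∂y = 144y.
∂L/∂y' = y'.
The Euler-Lagrange equation d/dx(∂L/∂y') − ∂L/∂y = 0 becomes:
    y'' - 144 y = 0
General solution: y(x) = A e^(12x) + B e^(-12x), where A and B are arbitrary constants fixed by the endpoint conditions.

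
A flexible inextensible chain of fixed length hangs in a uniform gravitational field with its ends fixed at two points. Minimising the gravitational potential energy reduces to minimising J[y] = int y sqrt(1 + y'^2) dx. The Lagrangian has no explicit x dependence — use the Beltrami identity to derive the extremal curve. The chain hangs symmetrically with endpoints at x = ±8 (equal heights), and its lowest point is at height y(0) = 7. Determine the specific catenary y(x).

The Lagrangian L(y, y') = y sqrt(1 + y'^2) has no explicit x dependence, so the Beltrami identity applies:
    L − y' ∂L/∂y' = C.
Compute ∂L/∂y' = y · y' / sqrt(1 + y'^2). Then
    L − y' ∂L/∂y'
    = y sqrt(1 + y'^2) − y · y'^2 / sqrt(1 + y'^2)
    = y (1 + y'^2 − y'^2) / sqrt(1 + y'^2)
    = y / sqrt(1 + y'^2) = C.
Squaring gives y^2 = C^2 (1 + y'^2), i.e.
    y'^2 = y^2 / C^2 − 1.
Separating variables,
    dy / sqrt(y^2 − C^2) = dx / C,
and integrating gives arccosh(y / C) = (x − a)/C, so
    y(x) = C cosh((x − a)/C),
the catenary. The constants C and a are fixed by the two endpoint conditions (and, for the hanging-chain problem, the length constraint selects C).
Now fit the given data. The endpoints x = ±8 are symmetric at equal height, so the catenary is even about its minimum: a = 0 and y(x) = C cosh(x/C). The lowest point is y(0) = C cosh(0) = C, and we are told y(0) = 7, so C = 7. Therefore
    y(x) = 7 cosh(x/7),
and at the endpoints
    y(±8) = 7 cosh(8/7).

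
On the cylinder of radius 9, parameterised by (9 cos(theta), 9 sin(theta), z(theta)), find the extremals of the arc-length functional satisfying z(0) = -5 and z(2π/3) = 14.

Parameterise the cylinder of radius R = 9 as
    r(θ) = (9 cos θ, 9 sin θ, z(θ)).
The arc-length element is
    ds = sqrt(81 + (dz/dθ)^2) dθ,
so the Lagrangian is L = sqrt(81 + z'^2).
L depends on z' only, not on z or θ, so ∂L/∂z = 0 and
    ∂L/∂z' = z' / sqrt(81 + z'^2).
The Euler-Lagrange equation gives
    d/dθ( z' / sqrt(81 + z'^2) ) = 0,
so z' is constant. Integrating once:
    z(θ) = a θ + b,
a helix on the cylinder (a straight line when the cylinder is unrolled). The constants a, b are determined by the endpoint conditions.
With endpoint conditions z(0) = -5 and z(2π/3) = 14: from z(0) = b we get b = -5, and a·2π/3 + -5 = 14 gives a = 57/(2π), so
    z(θ) = (57/(2π)) θ − 5.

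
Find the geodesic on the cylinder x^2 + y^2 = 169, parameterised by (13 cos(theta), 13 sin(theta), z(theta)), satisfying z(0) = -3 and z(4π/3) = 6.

Parameterise the cylinder of radius R = 13 as
    r(θ) = (13 cos θ, 13 sin θ, z(θ)).
The arc-length element is
    ds = sqrt(169 + (dz/dθ)^2) dθ,
so the Lagrangian is L = sqrt(169 + z'^2).
L depends on z' only, not on z or θ, so ∂L/∂z = 0 and
    ∂L/∂z' = z' / sqrt(169 + z'^2).
The Euler-Lagrange equation gives
    d/dθ( z' / sqrt(169 + z'^2) ) = 0,
so z' is constant. Integrating once:
    z(θ) = a θ + b,
a helix on the cylinder (a straight line when the cylinder is unrolled). The constants a, b are determined by the endpoint conditions.
With endpoint conditions z(0) = -3 and z(4π/3) = 6: from z(0) = b we get b = -3, and a·4π/3 + -3 = 6 gives a = 27/(4π), so
    z(θ) = (27/(4π)) θ − 3.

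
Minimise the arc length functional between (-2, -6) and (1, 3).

Arc-length functional: J[y] = ∫ sqrt(1 + (y')^2) dx.
Lagrangian L = sqrt(1 + (y')^2) has no explicit y dependence, so ∂L/∂y = 0 and the Euler-Lagrange equation gives
    d/dx( y' / sqrt(1 + (y')^2) ) = 0  ⇒  y' / sqrt(1 + (y')^2) = const.
Hence y' is constant, so y(x) is affine.
Fitting the endpoints (-2, -6) and (1, 3):
    slope m = (3 − (-6)) / (1 − (-2)) = 3,
    intercept c = (-6) − m·(-2) = 0.
Extremal: y(x) = 3 x.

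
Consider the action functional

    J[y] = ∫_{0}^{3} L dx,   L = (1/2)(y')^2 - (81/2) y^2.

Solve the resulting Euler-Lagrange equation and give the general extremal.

The Lagrangian is L = (1/2)(y')^2 - (81/2) y^2.
∂L/∂y = -81y.
∂L/∂y' = y'.
The Euler-Lagrange equation d/dx(∂L/∂y') − ∂L/∂y = 0 becomes:
    y'' + 81 y = 0
General solution: y(x) = A sin(9x) + B cos(9x), where A and B are arbitrary constants fixed by the endpoint conditions.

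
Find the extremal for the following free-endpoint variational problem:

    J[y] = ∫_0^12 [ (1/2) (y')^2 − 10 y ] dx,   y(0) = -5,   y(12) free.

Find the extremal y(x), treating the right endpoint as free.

The Lagrangian L = (1/2) (y')^2 − 10 y gives
    ∂L/∂y = −10,   ∂L/∂y' = y'.
Euler-Lagrange: d/dx(y') − (−10) = 0, i.e. y'' + 10 = 0, so
    y(x) = −(10/2) x^2 + C1 x + C2.
Fixed left endpoint y(0) = -5 ⇒ C2 = -5.
The right endpoint x = 12 is free, so the natural (transversality) condition is ∂L/∂y' |_{x=12} = 0, i.e. y'(12) = 0.
Compute y'(x) = −10 x + C1, so y'(12) = −120 + C1 = 0 ⇒ C1 = 120.
Therefore the extremal is
    y(x) = −5 x^2 + 120 x − 5.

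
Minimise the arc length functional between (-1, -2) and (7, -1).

Arc-length functional: J[y] = ∫ sqrt(1 + (y')^2) dx.
Lagrangian L = sqrt(1 + (y')^2) has no explicit y dependence, so ∂L/∂y = 0 and the Euler-Lagrange equation gives
    d/dx( y' / sqrt(1 + (y')^2) ) = 0  ⇒  y' / sqrt(1 + (y')^2) = const.
Hence y' is constant, so y(x) is affine.
Fitting the endpoints (-1, -2) and (7, -1):
    slope m = ((-1) − (-2)) / (7 − (-1)) = 1/8,
    intercept c = (-2) − m·(-1) = -15/8.
Extremal: y(x) = (1/8) x - 15/8.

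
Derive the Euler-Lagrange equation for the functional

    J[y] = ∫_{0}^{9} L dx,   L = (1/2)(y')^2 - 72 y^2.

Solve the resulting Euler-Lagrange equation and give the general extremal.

The Lagrangian is L = (1/2)(y')^2 - 72 y^2.
∂L/∂y = -144y.
∂L/∂y' = y'.
The Euler-Lagrange equation d/dx(∂L/∂y') − ∂L/∂y = 0 becomes:
    y'' + 144 y = 0
General solution: y(x) = A sin(12x) + B cos(12x), where A and B are arbitrary constants fixed by the endpoint conditions.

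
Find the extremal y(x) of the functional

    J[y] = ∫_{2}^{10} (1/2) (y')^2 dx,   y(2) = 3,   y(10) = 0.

The Lagrangian is L = (1/2) (y')^2.
Compute ∂L/∂y = 0, ∂L/∂y' = y'.
The Euler-Lagrange equation d/dx(∂L/∂y') − ∂L/∂y = 0 reduces to
    y'' = 0.
Its general solution is
    y(x) = A x + B,
with A, B fixed by the endpoint conditions.
Applying the endpoint conditions y(2) = 3 and y(10) = 0: solve A·2 + B = 3 and A·10 + B = 0. Subtracting gives A(10 − 2) = 0 − 3, so A = -3/8, and B = 3 − A·2 = 15/4. Therefore
    y(x) = (-3/8) x + 15/4.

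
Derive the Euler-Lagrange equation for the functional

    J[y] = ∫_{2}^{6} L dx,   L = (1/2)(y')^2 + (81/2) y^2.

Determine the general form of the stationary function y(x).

The Lagrangian is L = (1/2)(y')^2 + (81/2) y^2.
∂L/∂y = 81y.
∂L/∂y' = y'.
The Euler-Lagrange equation d/dx(∂L/∂y') − ∂L/∂y = 0 becomes:
    y'' - 81 y = 0
General solution: y(x) = A e^(9x) + B e^(-9x), where A and B are arbitrary constants fixed by the endpoint conditions.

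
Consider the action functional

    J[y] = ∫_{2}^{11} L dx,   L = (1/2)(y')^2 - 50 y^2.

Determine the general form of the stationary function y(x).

The Lagrangian is L = (1/2)(y')^2 - 50 y^2.
∂L/∂y = -100y.
∂L/∂y' = y'.
The Euler-Lagrange equation d/dx(∂L/∂y') − ∂L/∂y = 0 becomes:
    y'' + 100 y = 0
General solution: y(x) = A sin(10x) + B cos(10x), where A and B are arbitrary constants fixed by the endpoint conditions.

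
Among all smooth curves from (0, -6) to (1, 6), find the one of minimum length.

Arc-length functional: J[y] = ∫ sqrt(1 + (y')^2) dx.
Lagrangian L = sqrt(1 + (y')^2) has no explicit y dependence, so ∂L/∂y = 0 and the Euler-Lagrange equation gives
    d/dx( y' / sqrt(1 + (y')^2) ) = 0  ⇒  y' / sqrt(1 + (y')^2) = const.
Hence y' is constant, so y(x) is affine.
Fitting the endpoints (0, -6) and (1, 6):
    slope m = (6 − (-6)) / (1 − 0) = 12,
    intercept c = (-6) − m·0 = -6.
Extremal: y(x) = 12 x - 6.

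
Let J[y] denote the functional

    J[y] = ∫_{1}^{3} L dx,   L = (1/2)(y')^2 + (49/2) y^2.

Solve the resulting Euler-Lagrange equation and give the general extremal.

The Lagrangian is L = (1/2)(y')^2 + (49/2) y^2.
∂L/∂y = 49y.
∂L/∂y' = y'.
The Euler-Lagrange equation d/dx(∂L/∂y') − ∂L/∂y = 0 becomes:
    y'' - 49 y = 0
General solution: y(x) = A e^(7x) + B e^(-7x), where A and B are arbitrary constants fixed by the endpoint conditions.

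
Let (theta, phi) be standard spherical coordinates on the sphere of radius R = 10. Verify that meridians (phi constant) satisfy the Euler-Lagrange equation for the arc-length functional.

On the sphere of radius R = 10 with spherical coordinates (θ, φ), the induced metric is
    ds^2 = 100(dθ^2 + sin^2(θ) dφ^2).
Using θ as the parameter, the arc-length functional becomes
    J[φ] = ∫ 10 sqrt(1 + sin^2(θ) (dφ/dθ)^2) dθ.
So L = 10 sqrt(1 + sin^2(θ) φ'^2). Compute
    ∂L/∂φ = 0  (L has no explicit φ dependence),
    ∂L/∂φ' = 10 sin^2(θ) φ' / sqrt(1 + sin^2(θ) φ'^2).
For the candidate φ(θ) = c (constant), φ' = 0, so ∂L/∂φ' evaluated along the candidate vanishes, and ∂L/∂φ is identically zero. Hence
    d/dθ(∂L/∂φ') − ∂L/∂φ = 0
is satisfied. Therefore meridians φ = const are extremals of arc length — they are geodesics on the sphere.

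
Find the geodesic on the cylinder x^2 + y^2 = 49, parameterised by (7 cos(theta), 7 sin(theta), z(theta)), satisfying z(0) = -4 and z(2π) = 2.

Parameterise the cylinder of radius R = 7 as
    r(θ) = (7 cos θ, 7 sin θ, z(θ)).
The arc-length element is
    ds = sqrt(49 + (dz/dθ)^2) dθ,
so the Lagrangian is L = sqrt(49 + z'^2).
L depends on z' only, not on z or θ, so ∂L/∂z = 0 and
    ∂L/∂z' = z' / sqrt(49 + z'^2).
The Euler-Lagrange equation gives
    d/dθ( z' / sqrt(49 + z'^2) ) = 0,
so z' is constant. Integrating once:
    z(θ) = a θ + b,
a helix on the cylinder (a straight line when the cylinder is unrolled). The constants a, b are determined by the endpoint conditions.
With endpoint conditions z(0) = -4 and z(2π) = 2: from z(0) = b we get b = -4, and a·2π + -4 = 2 gives a = 3/π, so
    z(θ) = (3/π) θ − 4.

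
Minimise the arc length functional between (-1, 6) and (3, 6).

Arc-length functional: J[y] = ∫ sqrt(1 + (y')^2) dx.
Lagrangian L = sqrt(1 + (y')^2) has no explicit y dependence, so ∂L/∂y = 0 and the Euler-Lagrange equation gives
    d/dx( y' / sqrt(1 + (y')^2) ) = 0  ⇒  y' / sqrt(1 + (y')^2) = const.
Hence y' is constant, so y(x) is affine.
Fitting the endpoints (-1, 6) and (3, 6):
    slope m = (6 − 6) / (3 − (-1)) = 0,
    intercept c = 6 − m·(-1) = 6.
Extremal: y(x) = 6.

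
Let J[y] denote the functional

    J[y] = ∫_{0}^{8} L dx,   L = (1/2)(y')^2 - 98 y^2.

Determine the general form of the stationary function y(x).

The Lagrangian is L = (1/2)(y')^2 - 98 y^2.
∂L/∂y = -196y.
∂L/∂y' = y'.
The Euler-Lagrange equation d/dx(∂L/∂y') − ∂L/∂y = 0 becomes:
    y'' + 196 y = 0
General solution: y(x) = A sin(14x) + B cos(14x), where A and B are arbitrary constants fixed by the endpoint conditions.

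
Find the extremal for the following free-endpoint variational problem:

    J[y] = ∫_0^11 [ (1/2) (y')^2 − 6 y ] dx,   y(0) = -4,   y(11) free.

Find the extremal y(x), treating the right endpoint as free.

The Lagrangian L = (1/2) (y')^2 − 6 y gives
    ∂L/∂y = −6,   ∂L/∂y' = y'.
Euler-Lagrange: d/dx(y') − (−6) = 0, i.e. y'' + 6 = 0, so
    y(x) = −(6/2) x^2 + C1 x + C2.
Fixed left endpoint y(0) = -4 ⇒ C2 = -4.
The right endpoint x = 11 is free, so the natural (transversality) condition is ∂L/∂y' |_{x=11} = 0, i.e. y'(11) = 0.
Compute y'(x) = −6 x + C1, so y'(11) = −66 + C1 = 0 ⇒ C1 = 66.
Therefore the extremal is
    y(x) = −3 x^2 + 66 x − 4.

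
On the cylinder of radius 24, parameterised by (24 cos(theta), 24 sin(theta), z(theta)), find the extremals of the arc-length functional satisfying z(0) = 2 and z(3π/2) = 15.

Parameterise the cylinder of radius R = 24 as
    r(θ) = (24 cos θ, 24 sin θ, z(θ)).
The arc-length element is
    ds = sqrt(576 + (dz/dθ)^2) dθ,
so the Lagrangian is L = sqrt(576 + z'^2).
L depends on z' only, not on z or θ, so ∂L/∂z = 0 and
    ∂L/∂z' = z' / sqrt(576 + z'^2).
The Euler-Lagrange equation gives
    d/dθ( z' / sqrt(576 + z'^2) ) = 0,
so z' is constant. Integrating once:
    z(θ) = a θ + b,
a helix on the cylinder (a straight line when the cylinder is unrolled). The constants a, b are determined by the endpoint conditions.
With endpoint conditions z(0) = 2 and z(3π/2) = 15: from z(0) = b we get b = 2, and a·3π/2 + 2 = 15 gives a = 26/(3π), so
    z(θ) = (26/(3π)) θ + 2.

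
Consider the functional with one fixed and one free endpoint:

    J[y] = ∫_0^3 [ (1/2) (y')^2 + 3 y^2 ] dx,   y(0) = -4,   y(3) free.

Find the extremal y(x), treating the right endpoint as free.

The Lagrangian L = (1/2) (y')^2 + 3 y^2 gives
    ∂L/∂y = 6 y,   ∂L/∂y' = y'.
Euler-Lagrange: y'' − 6 y = 0.
With k = sqrt(6), the general solution is
    y(x) = A cosh(sqrt(6) x) + B sinh(sqrt(6) x).
Fixed left endpoint y(0) = -4 ⇒ A = -4.
The right endpoint x = 3 is free, so the natural (transversality) condition is ∂L/∂y' |_{x=3} = 0, i.e. y'(3) = 0.
Compute y'(x) = A k sinh(k x) + B k cosh(k x), so
    y'(3) = A k sinh(k·3) + B k cosh(k·3) = 0
    ⇒ B = −A tanh(k·3) = 4 tanh(sqrt(6)·3).
Therefore the extremal is
    y(x) = −4 cosh(sqrt(6) x) + 4 tanh(sqrt(6)·3) sinh(sqrt(6) x).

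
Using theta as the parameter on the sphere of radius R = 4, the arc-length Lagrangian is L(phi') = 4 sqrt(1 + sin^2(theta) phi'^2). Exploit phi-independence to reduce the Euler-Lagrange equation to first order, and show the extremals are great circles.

On the sphere of radius R = 4 with spherical coordinates (θ, φ), the induced metric is
    ds^2 = 16(dθ^2 + sin^2(θ) dφ^2).
Parameterise by θ; the arc-length functional is
    J[φ] = ∫ 4 sqrt(1 + sin^2(θ) (dφ/dθ)^2) dθ,
so L = 4 sqrt(1 + sin^2(θ) φ'^2). Compute
    ∂L/∂φ = 0  (L has no explicit φ dependence),
    ∂L/∂φ' = 4 sin^2(θ) φ' / sqrt(1 + sin^2(θ) φ'^2).
Since ∂L/∂φ = 0, the Euler-Lagrange equation
    d/dθ(∂L/∂φ') − ∂L/∂φ = 0
reduces to d/dθ(∂L/∂φ') = 0, i.e. the momentum conjugate to φ is conserved:
    4 sin^2(θ) φ' / sqrt(1 + sin^2(θ) φ'^2) = C.
The overall factor of 4 is constant, so dividing through gives Clairaut's relation sin^2(θ) φ' / sqrt(1 + sin^2(θ) φ'^2) = C' (with C' = C/4). Solving for φ' and integrating gives the great-circle family
    cot(θ) = A cos(φ − φ_0),
i.e. the intersection of the sphere with a plane through the origin. The two constants A and φ_0 (equivalently C and one phase) are fixed by the two endpoint conditions.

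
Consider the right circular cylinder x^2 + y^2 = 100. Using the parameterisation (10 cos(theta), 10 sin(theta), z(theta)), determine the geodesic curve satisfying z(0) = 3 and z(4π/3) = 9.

Parameterise the cylinder of radius R = 10 as
    r(θ) = (10 cos θ, 10 sin θ, z(θ)).
The arc-length element is
    ds = sqrt(100 + (dz/dθ)^2) dθ,
so the Lagrangian is L = sqrt(100 + z'^2).
L depends on z' only, not on z or θ, so ∂L/∂z = 0 and
    ∂L/∂z' = z' / sqrt(100 + z'^2).
The Euler-Lagrange equation gives
    d/dθ( z' / sqrt(100 + z'^2) ) = 0,
so z' is constant. Integrating once:
    z(θ) = a θ + b,
a helix on the cylinder (a straight line when the cylinder is unrolled). The constants a, b are determined by the endpoint conditions.
With endpoint conditions z(0) = 3 and z(4π/3) = 9: from z(0) = b we get b = 3, and a·4π/3 + 3 = 9 gives a = 9/(2π), so
    z(θ) = (9/(2π)) θ + 3.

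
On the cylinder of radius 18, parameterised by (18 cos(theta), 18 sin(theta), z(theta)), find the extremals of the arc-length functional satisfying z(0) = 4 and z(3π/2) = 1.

Parameterise the cylinder of radius R = 18 as
    r(θ) = (18 cos θ, 18 sin θ, z(θ)).
The arc-length element is
    ds = sqrt(324 + (dz/dθ)^2) dθ,
so the Lagrangian is L = sqrt(324 + z'^2).
L depends on z' only, not on z or θ, so ∂L/∂z = 0 and
    ∂L/∂z' = z' / sqrt(324 + z'^2).
The Euler-Lagrange equation gives
    d/dθ( z' / sqrt(324 + z'^2) ) = 0,
so z' is constant. Integrating once:
    z(θ) = a θ + b,
a helix on the cylinder (a straight line when the cylinder is unrolled). The constants a, b are determined by the endpoint conditions.
With endpoint conditions z(0) = 4 and z(3π/2) = 1: from z(0) = b we get b = 4, and a·3π/2 + 4 = 1 gives a = -2/π, so
    z(θ) = (-2/π) θ + 4.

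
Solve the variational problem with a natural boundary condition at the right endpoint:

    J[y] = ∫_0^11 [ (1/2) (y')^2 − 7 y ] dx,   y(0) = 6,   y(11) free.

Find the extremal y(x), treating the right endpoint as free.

The Lagrangian L = (1/2) (y')^2 − 7 y gives
    ∂L/∂y = −7,   ∂L/∂y' = y'.
Euler-Lagrange: d/dx(y') − (−7) = 0, i.e. y'' + 7 = 0, so
    y(x) = −(7/2) x^2 + C1 x + C2.
Fixed left endpoint y(0) = 6 ⇒ C2 = 6.
The right endpoint x = 11 is free, so the natural (transversality) condition is ∂L/∂y' |_{x=11} = 0, i.e. y'(11) = 0.
Compute y'(x) = −7 x + C1, so y'(11) = −77 + C1 = 0 ⇒ C1 = 77.
Therefore the extremal is
    y(x) = −(7/2) x^2 + 77 x + 6.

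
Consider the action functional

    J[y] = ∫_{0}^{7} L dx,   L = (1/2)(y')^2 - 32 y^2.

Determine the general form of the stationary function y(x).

The Lagrangian is L = (1/2)(y')^2 - 32 y^2.
∂L/∂y = -64y.
∂L/∂y' = y'.
The Euler-Lagrange equation d/dx(∂L/∂y') − ∂L/∂y = 0 becomes:
    y'' + 64 y = 0
General solution: y(x) = A sin(8x) + B cos(8x), where A and B are arbitrary constants fixed by the endpoint conditions.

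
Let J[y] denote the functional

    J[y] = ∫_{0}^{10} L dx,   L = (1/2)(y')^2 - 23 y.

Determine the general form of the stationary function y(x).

The Lagrangian is L = (1/2)(y')^2 - 23 y.
∂L/∂y = -23.
∂L/∂y' = y'.
The Euler-Lagrange equation d/dx(∂L/∂y') − ∂L/∂y = 0 becomes:
    y'' + 23 = 0
General solution: y(x) = -(23/2) x^2 + A x + B, where A and B are arbitrary constants fixed by the endpoint conditions.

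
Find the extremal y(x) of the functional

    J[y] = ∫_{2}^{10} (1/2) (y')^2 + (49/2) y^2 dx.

The Lagrangian is L = (1/2) (y')^2 + (49/2) y^2.
Compute ∂L/∂y = 49y, ∂L/∂y' = y'.
The Euler-Lagrange equation d/dx(∂L/∂y') − ∂L/∂y = 0 reduces to
    y'' − 49 y = 0.
Its general solution is
    y(x) = A e^(7x) + B e^(−7x),
with A, B fixed by the endpoint conditions.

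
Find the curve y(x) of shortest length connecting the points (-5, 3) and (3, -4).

Arc-length functional: J[y] = ∫ sqrt(1 + (y')^2) dx.
Lagrangian L = sqrt(1 + (y')^2) has no explicit y dependence, so ∂L/∂y = 0 and the Euler-Lagrange equation gives
    d/dx( y' / sqrt(1 + (y')^2) ) = 0  ⇒  y' / sqrt(1 + (y')^2) = const.
Hence y' is constant, so y(x) is affine.
Fitting the endpoints (-5, 3) and (3, -4):
    slope m = ((-4) − 3) / (3 − (-5)) = -7/8,
    intercept c = 3 − m·(-5) = -11/8.
Extremal: y(x) = (-7/8) x - 11/8.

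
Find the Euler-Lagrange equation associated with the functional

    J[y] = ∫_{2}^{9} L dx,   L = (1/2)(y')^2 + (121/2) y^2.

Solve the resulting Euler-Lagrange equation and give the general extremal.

The Lagrangian is L = (1/2)(y')^2 + (121/2) y^2.
∂L/∂y = 121y.
∂L/∂y' = y'.
The Euler-Lagrange equation d/dx(∂L/∂y') − ∂L/∂y = 0 becomes:
    y'' - 121 y = 0
General solution: y(x) = A e^(11x) + B e^(-11x), where A and B are arbitrary constants fixed by the endpoint conditions.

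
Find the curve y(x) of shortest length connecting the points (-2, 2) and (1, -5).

Arc-length functional: J[y] = ∫ sqrt(1 + (y')^2) dx.
Lagrangian L = sqrt(1 + (y')^2) has no explicit y dependence, so ∂L/∂y = 0 and the Euler-Lagrange equation gives
    d/dx( y' / sqrt(1 + (y')^2) ) = 0  ⇒  y' / sqrt(1 + (y')^2) = const.
Hence y' is constant, so y(x) is affine.
Fitting the endpoints (-2, 2) and (1, -5):
    slope m = ((-5) − 2) / (1 − (-2)) = -7/3,
    intercept c = 2 − m·(-2) = -8/3.
Extremal: y(x) = (-7/3) x - 8/3.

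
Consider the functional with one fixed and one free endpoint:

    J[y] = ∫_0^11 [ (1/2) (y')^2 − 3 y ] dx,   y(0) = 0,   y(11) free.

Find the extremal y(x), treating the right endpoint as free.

The Lagrangian L = (1/2) (y')^2 − 3 y gives
    ∂L/∂y = −3,   ∂L/∂y' = y'.
Euler-Lagrange: d/dx(y') − (−3) = 0, i.e. y'' + 3 = 0, so
    y(x) = −(3/2) x^2 + C1 x + C2.
Fixed left endpoint y(0) = 0 ⇒ C2 = 0.
The right endpoint x = 11 is free, so the natural (transversality) condition is ∂L/∂y' |_{x=11} = 0, i.e. y'(11) = 0.
Compute y'(x) = −3 x + C1, so y'(11) = −33 + C1 = 0 ⇒ C1 = 33.
Therefore the extremal is
    y(x) = −(3/2) x^2 + 33 x.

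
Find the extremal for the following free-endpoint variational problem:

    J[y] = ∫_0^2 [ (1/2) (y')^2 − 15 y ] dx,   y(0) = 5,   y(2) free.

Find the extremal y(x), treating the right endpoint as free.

The Lagrangian L = (1/2) (y')^2 − 15 y gives
    ∂L/∂y = −15,   ∂L/∂y' = y'.
Euler-Lagrange: d/dx(y') − (−15) = 0, i.e. y'' + 15 = 0, so
    y(x) = −(15/2) x^2 + C1 x + C2.
Fixed left endpoint y(0) = 5 ⇒ C2 = 5.
The right endpoint x = 2 is free, so the natural (transversality) condition is ∂L/∂y' |_{x=2} = 0, i.e. y'(2) = 0.
Compute y'(x) = −15 x + C1, so y'(2) = −30 + C1 = 0 ⇒ C1 = 30.
Therefore the extremal is
    y(x) = −(15/2) x^2 + 30 x + 5.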